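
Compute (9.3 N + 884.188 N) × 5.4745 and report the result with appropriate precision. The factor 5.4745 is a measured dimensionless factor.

9.3 N + 884.188 N = 893.488 N; the sum is limited to 1 decimal place (4 s.f.).
Carrying full precision, 893.488 × 5.4745 = 4891.400056 N; 5.4745 has 5 s.f., so the result keeps min(4, 5) = 4 s.f.
Rounded to 4 significant figures: 4891 N.

4891 N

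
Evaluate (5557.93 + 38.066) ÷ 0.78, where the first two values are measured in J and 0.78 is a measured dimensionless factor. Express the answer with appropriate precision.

7.2 × 10^3 J

5557.93 J + 38.066 J = 5595.996 J; the sum is limited to 2 decimal places (6 s.f.).
Carrying full precision, 5595.996 ÷ 0.78 = 7174.35384615… J; 0.78 has 2 s.f., so the result keeps min(6, 2) = 2 s.f.
Rounded to 2 significant figures: 7.2 × 10^3 J.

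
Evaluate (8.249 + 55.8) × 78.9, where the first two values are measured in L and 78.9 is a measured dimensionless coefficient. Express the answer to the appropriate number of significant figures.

8.249 L + 55.8 L = 64.049 L; the sum is limited to 1 decimal place (3 s.f.).
Carrying full precision, 64.049 × 78.9 = 5053.4661 L; 78.9 has 3 s.f., so the result keeps min(3, 3) = 3 s.f.
Rounded to 3 significant figures: 5.05 × 10^3 L.

5.05 × 10^3 L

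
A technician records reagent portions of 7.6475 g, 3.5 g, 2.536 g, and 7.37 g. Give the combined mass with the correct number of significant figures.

21.1 g

7.6475 g + 3.5 g + 2.536 g + 7.37 g = 21.0535 g.
Addition/subtraction keeps the fewest decimal places: 7.6475 → 4 decimal places, 3.5 → 1 decimal place, 2.536 → 3 decimal places, 7.37 → 2 decimal places; limit is 1.
Rounded to 1 decimal place: 21.1 g.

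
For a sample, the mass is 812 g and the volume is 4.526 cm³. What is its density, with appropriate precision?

179 g/cm³

density = 812 g ÷ 4.526 cm³ = 179.407865665… g/cm³.
812 has 3 significant figures; 4.526 has 4.
Division/multiplication keeps the fewest: 3 significant figures.
Rounded: 179 g/cm³.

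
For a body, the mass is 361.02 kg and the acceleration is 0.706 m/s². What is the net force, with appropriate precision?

255 N

net force = 361.02 kg × 0.706 m/s² = 254.88012 N.
361.02 has 5 significant figures; 0.706 has 3.
Division/multiplication keeps the fewest: 3 significant figures.
Rounded: 255 N.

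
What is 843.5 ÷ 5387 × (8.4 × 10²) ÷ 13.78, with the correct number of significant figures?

9.5

843.5 ÷ 5387 × (8.4 × 10²) ÷ 13.78 = 9.5448296078…
Multiplication/division keeps the fewest significant figures: 843.5 → 4 s.f., 5387 → 4 s.f., 8.4 × 10² → 2 s.f., 13.78 → 4 s.f.; limit is 2.
Rounded to 2 significant figures: 9.5.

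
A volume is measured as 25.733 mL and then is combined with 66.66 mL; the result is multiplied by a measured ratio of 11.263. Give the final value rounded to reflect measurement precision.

25.733 mL + 66.66 mL = 92.393 mL; the sum is limited to 2 decimal places (4 s.f.).
Carrying full precision, 92.393 × 11.263 = 1040.622359 mL; 11.263 has 5 s.f., so the result keeps min(4, 5) = 4 s.f.
Rounded to 4 significant figures: 1041 mL.

1041 mL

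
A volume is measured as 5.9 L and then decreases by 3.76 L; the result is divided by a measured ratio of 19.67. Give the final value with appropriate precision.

5.9 L − 3.76 L = 2.14 L; the difference is limited to 1 decimal place (2 s.f.).
Carrying full precision, 2.14 ÷ 19.67 = 0.108795119471… L; 19.67 has 4 s.f., so the result keeps min(2, 4) = 2 s.f.
Rounded to 2 significant figures: 0.11 L.

0.11 L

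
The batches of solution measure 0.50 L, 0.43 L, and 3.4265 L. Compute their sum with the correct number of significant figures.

4.36 L

0.50 L + 0.43 L + 3.4265 L = 4.3565 L.
Addition/subtraction keeps the fewest decimal places: 0.50 → 2 decimal places, 0.43 → 2 decimal places, 3.4265 → 4 decimal places; limit is 2.
Rounded to 2 decimal places: 4.36 L.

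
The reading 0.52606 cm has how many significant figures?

5

0.52606: leading zeros are not significant; zeros between nonzero digits are significant.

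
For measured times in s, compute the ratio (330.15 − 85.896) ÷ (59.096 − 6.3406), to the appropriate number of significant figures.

330.15 − 85.896 = 244.254, limited to 2 d.p. → 5 s.f.; 59.096 − 6.3406 = 52.7554, limited to 3 d.p. → 5 s.f.
Carrying full precision, 244.254 ÷ 52.7554 = 4.62993361817…; keep min(5, 5) = 5 s.f.
Rounded to 5 significant figures: 4.6299.

4.6299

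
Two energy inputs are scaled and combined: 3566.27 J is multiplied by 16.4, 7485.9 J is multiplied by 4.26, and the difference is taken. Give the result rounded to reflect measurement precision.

3566.27 × 16.4 = 58486.828 → 5.85 × 10⁴ J (3 s.f., last digit at the 10^2 place).
7485.9 × 4.26 = 31889.934 → 3.19 × 10⁴ J (3 s.f., last digit at the 10^2 place).
Difference: 26596.894 J; keep the coarser place, 10^2.
Result: 2.66 × 10⁴ J.

2.66 × 10⁴ J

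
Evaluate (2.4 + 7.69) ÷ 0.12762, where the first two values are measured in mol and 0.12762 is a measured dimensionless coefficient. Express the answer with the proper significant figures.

79.1 mol

2.4 mol + 7.69 mol = 10.09 mol; the sum is limited to 1 decimal place (3 s.f.).
Carrying full precision, 10.09 ÷ 0.12762 = 79.0628428146… mol; 0.12762 has 5 s.f., so the result keeps min(3, 5) = 3 s.f.
Rounded to 3 significant figures: 79.1 mol.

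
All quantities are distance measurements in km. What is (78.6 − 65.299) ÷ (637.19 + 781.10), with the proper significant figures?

9.38 × 10^-3

78.6 − 65.299 = 13.301, limited to 1 d.p. → 3 s.f.; 637.19 + 781.10 = 1418.29, limited to 2 d.p. → 6 s.f.
Carrying full precision, 13.301 ÷ 1418.29 = 0.00937819486847…; keep min(3, 6) = 3 s.f.
Rounded to 3 significant figures: 9.38 × 10^-3.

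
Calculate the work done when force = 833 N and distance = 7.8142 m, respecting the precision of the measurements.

6.51 × 10³ J

work done = 833 N × 7.8142 m = 6509.2286 J.
833 has 3 significant figures; 7.8142 has 5.
Division/multiplication keeps the fewest: 3 significant figures.
Rounded: 6.51 × 10³ J.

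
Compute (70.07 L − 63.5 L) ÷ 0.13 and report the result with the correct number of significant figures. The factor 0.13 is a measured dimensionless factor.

51 L

70.07 L − 63.5 L = 6.57 L; the difference is limited to 1 decimal place (2 s.f.).
Carrying full precision, 6.57 ÷ 0.13 = 50.5384615385… L; 0.13 has 2 s.f., so the result keeps min(2, 2) = 2 s.f.
Rounded to 2 significant figures: 51 L.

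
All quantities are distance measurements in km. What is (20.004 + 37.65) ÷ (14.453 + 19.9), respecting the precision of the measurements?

1.68

20.004 + 37.65 = 57.654, limited to 2 d.p. → 4 s.f.; 14.453 + 19.9 = 34.353, limited to 1 d.p. → 3 s.f.
Carrying full precision, 57.654 ÷ 34.353 = 1.67828137281…; keep min(4, 3) = 3 s.f.
Rounded to 3 significant figures: 1.68.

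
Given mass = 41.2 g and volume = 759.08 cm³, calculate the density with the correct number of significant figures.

density = 41.2 g ÷ 759.08 cm³ = 0.0542762291195… g/cm³.
41.2 has 3 significant figures; 759.08 has 5.
Division/multiplication keeps the fewest: 3 significant figures.
Rounded: 0.0543 g/cm³.

0.0543 g/cm³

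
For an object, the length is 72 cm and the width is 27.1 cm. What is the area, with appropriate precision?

area = 72 cm × 27.1 cm = 1951.2 cm².
72 has 2 significant figures; 27.1 has 3.
Division/multiplication keeps the fewest: 2 significant figures.
Rounded: 2.0 × 10^3 cm².

2.0 × 10^3 cm²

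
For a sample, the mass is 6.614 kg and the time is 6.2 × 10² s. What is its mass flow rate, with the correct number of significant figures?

0.011 kg/s

mass flow rate = 6.614 kg ÷ 6.2 × 10² s = 0.0106677419355… kg/s.
6.614 has 4 significant figures; 6.2 × 10² has 2.
Division/multiplication keeps the fewest: 2 significant figures.
Rounded: 0.011 kg/s.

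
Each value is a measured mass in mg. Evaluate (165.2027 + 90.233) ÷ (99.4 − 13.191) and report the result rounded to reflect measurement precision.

165.2027 + 90.233 = 255.4357, limited to 3 d.p. → 6 s.f.; 99.4 − 13.191 = 86.209, limited to 1 d.p. → 3 s.f.
Carrying full precision, 255.4357 ÷ 86.209 = 2.96298182324…; keep min(6, 3) = 3 s.f.
Rounded to 3 significant figures: 2.96.

2.96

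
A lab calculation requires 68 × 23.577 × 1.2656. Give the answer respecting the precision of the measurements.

2.0 × 10^3

68 × 23.577 × 1.2656 = 2029.0554816
Multiplication/division keeps the fewest significant figures: 68 → 2 s.f., 23.577 → 5 s.f., 1.2656 → 5 s.f.; limit is 2.
Rounded to 2 significant figures: 2.0 × 10^3.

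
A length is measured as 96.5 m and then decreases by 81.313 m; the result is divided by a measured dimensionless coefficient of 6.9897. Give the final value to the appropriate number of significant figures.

96.5 m − 81.313 m = 15.187 m; the difference is limited to 1 decimal place (3 s.f.).
Carrying full precision, 15.187 ÷ 6.9897 = 2.17276850222… m; 6.9897 has 5 s.f., so the result keeps min(3, 5) = 3 s.f.
Rounded to 3 significant figures: 2.17 m.

2.17 m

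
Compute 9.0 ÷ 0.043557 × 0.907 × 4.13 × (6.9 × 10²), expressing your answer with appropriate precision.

5.3 × 10⁵

9.0 ÷ 0.043557 × 0.907 × 4.13 × (6.9 × 10²) = 534061.140574…
Multiplication/division keeps the fewest significant figures: 9.0 → 2 s.f., 0.043557 → 5 s.f., 0.907 → 3 s.f., 4.13 → 3 s.f., 6.9 × 10² → 2 s.f.; limit is 2.
Rounded to 2 significant figures: 5.3 × 10⁵.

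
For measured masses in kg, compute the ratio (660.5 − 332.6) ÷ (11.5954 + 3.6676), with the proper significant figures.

660.5 − 332.6 = 327.9, limited to 1 d.p. → 4 s.f.; 11.5954 + 3.6676 = 15.2630, limited to 4 d.p. → 6 s.f.
Carrying full precision, 327.9 ÷ 15.2630 = 21.4833256896…; keep min(4, 6) = 4 s.f.
Rounded to 4 significant figures: 21.48.

21.48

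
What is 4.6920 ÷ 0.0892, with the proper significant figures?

52.6

4.6920 ÷ 0.0892 = 52.600896861…
Multiplication/division keeps the fewest significant figures: 4.6920 → 5 s.f., 0.0892 → 3 s.f.; limit is 3.
Rounded to 3 significant figures: 52.6.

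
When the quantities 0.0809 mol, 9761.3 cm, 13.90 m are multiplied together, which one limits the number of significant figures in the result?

0.0809 mol

0.0809 mol → 3 s.f.; 9761.3 cm → 5 s.f.; 13.90 m → 4 s.f.
The fewest is 3 significant figures, from 0.0809 mol.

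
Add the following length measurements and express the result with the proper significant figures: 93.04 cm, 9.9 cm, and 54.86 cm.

93.04 cm + 9.9 cm + 54.86 cm = 157.80 cm.
Addition/subtraction keeps the fewest decimal places: 93.04 → 2 decimal places, 9.9 → 1 decimal place, 54.86 → 2 decimal places; limit is 1.
Rounded to 1 decimal place: 157.8 cm.

157.8 cm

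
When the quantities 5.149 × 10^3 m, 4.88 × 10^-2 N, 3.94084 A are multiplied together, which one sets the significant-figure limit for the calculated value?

5.149 × 10^3 m → 4 s.f.; 4.88 × 10^-2 N → 3 s.f.; 3.94084 A → 6 s.f.
The fewest is 3 significant figures, from 4.88 × 10^-2 N.

4.88 × 10^-2 N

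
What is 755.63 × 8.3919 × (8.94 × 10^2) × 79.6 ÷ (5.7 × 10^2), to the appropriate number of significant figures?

7.9 × 10^5

755.63 × 8.3919 × (8.94 × 10^2) × 79.6 ÷ (5.7 × 10^2) = 791671.886705…
Multiplication/division keeps the fewest significant figures: 755.63 → 5 s.f., 8.3919 → 5 s.f., 8.94 × 10^2 → 3 s.f., 79.6 → 3 s.f., 5.7 × 10^2 → 2 s.f.; limit is 2.
Rounded to 2 significant figures: 7.9 × 10^5.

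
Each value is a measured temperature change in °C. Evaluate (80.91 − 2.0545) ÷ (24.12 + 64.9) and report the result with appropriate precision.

0.886

80.91 − 2.0545 = 78.8555, limited to 2 d.p. → 4 s.f.; 24.12 + 64.9 = 89.02, limited to 1 d.p. → 3 s.f.
Carrying full precision, 78.8555 ÷ 89.02 = 0.885817793754…; keep min(4, 3) = 3 s.f.
Rounded to 3 significant figures: 0.886.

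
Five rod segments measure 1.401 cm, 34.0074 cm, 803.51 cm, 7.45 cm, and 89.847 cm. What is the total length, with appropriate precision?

1.401 cm + 34.0074 cm + 803.51 cm + 7.45 cm + 89.847 cm = 936.2154 cm.
Addition/subtraction keeps the fewest decimal places: 1.401 → 3 decimal places, 34.0074 → 4 decimal places, 803.51 → 2 decimal places, 7.45 → 2 decimal places, 89.847 → 3 decimal places; limit is 2.
Rounded to 2 decimal places: 936.22 cm.

936.22 cm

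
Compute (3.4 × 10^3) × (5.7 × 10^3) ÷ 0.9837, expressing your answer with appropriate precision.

2.0 × 10^7

(3.4 × 10^3) × (5.7 × 10^3) ÷ 0.9837 = 19701128.3928…
Multiplication/division keeps the fewest significant figures: 3.4 × 10^3 → 2 s.f., 5.7 × 10^3 → 2 s.f., 0.9837 → 4 s.f.; limit is 2.
Rounded to 2 significant figures: 2.0 × 10^7.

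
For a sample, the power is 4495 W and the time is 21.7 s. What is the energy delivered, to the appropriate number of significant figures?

energy delivered = 4495 W × 21.7 s = 97541.5 J.
4495 has 4 significant figures; 21.7 has 3.
Division/multiplication keeps the fewest: 3 significant figures.
Rounded: 9.75 × 10^4 J.

9.75 × 10^4 J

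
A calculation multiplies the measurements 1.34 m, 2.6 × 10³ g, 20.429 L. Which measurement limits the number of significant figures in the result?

1.34 m → 3 s.f.; 2.6 × 10³ g → 2 s.f.; 20.429 L → 5 s.f.
The fewest is 2 significant figures, from 2.6 × 10³ g.

2.6 × 10³ g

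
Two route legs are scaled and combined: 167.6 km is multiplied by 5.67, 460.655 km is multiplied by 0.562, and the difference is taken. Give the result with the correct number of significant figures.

691 km

167.6 × 5.67 = 950.292 → 950. km (3 s.f., last digit at the 10^0 place).
460.655 × 0.562 = 258.88811 → 259 km (3 s.f., last digit at the 10^0 place).
Difference: 691.40389 km; keep the coarser place, 10^0.
Result: 691 km.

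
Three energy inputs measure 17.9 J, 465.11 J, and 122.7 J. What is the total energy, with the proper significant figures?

605.7 J

17.9 J + 465.11 J + 122.7 J = 605.71 J.
Addition/subtraction keeps the fewest decimal places: 17.9 → 1 decimal place, 465.11 → 2 decimal places, 122.7 → 1 decimal place; limit is 1.
Rounded to 1 decimal place: 605.7 J.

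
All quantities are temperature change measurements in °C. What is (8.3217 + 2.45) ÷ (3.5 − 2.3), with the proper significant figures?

9.0

8.3217 + 2.45 = 10.7717, limited to 2 d.p. → 4 s.f.; 3.5 − 2.3 = 1.2, limited to 1 d.p. → 2 s.f.
Carrying full precision, 10.7717 ÷ 1.2 = 8.97641666667…; keep min(4, 2) = 2 s.f.
Rounded to 2 significant figures: 9.0.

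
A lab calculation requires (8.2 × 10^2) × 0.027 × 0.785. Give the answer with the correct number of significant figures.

17

(8.2 × 10^2) × 0.027 × 0.785 = 17.3799
Multiplication/division keeps the fewest significant figures: 8.2 × 10^2 → 2 s.f., 0.027 → 2 s.f., 0.785 → 3 s.f.; limit is 2.
Rounded to 2 significant figures: 17.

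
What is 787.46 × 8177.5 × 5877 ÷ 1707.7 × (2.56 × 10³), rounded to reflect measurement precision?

787.46 × 8177.5 × 5877 ÷ 1707.7 × (2.56 × 10³) = 5.67326582077 × 10^10…
Multiplication/division keeps the fewest significant figures: 787.46 → 5 s.f., 8177.5 → 5 s.f., 5877 → 4 s.f., 1707.7 → 5 s.f., 2.56 × 10³ → 3 s.f.; limit is 3.
Rounded to 3 significant figures: 5.67 × 10¹⁰.

5.67 × 10¹⁰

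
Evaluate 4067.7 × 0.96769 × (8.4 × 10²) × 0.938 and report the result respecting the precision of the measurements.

3.1 × 10⁶

4067.7 × 0.96769 × (8.4 × 10²) × 0.938 = 3101467.91723…
Multiplication/division keeps the fewest significant figures: 4067.7 → 5 s.f., 0.96769 → 5 s.f., 8.4 × 10² → 2 s.f., 0.938 → 3 s.f.; limit is 2.
Rounded to 2 significant figures: 3.1 × 10⁶.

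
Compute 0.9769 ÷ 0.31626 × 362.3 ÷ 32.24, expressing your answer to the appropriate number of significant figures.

34.71

0.9769 ÷ 0.31626 × 362.3 ÷ 32.24 = 34.7119605787…
Multiplication/division keeps the fewest significant figures: 0.9769 → 4 s.f., 0.31626 → 5 s.f., 362.3 → 4 s.f., 32.24 → 4 s.f.; limit is 4.
Rounded to 4 significant figures: 34.71.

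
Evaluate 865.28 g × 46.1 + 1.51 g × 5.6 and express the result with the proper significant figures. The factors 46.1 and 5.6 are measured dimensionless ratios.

3.99 × 10⁴ g

865.28 × 46.1 = 39889.408 → 3.99 × 10⁴ g (3 s.f., last digit at the 10^2 place).
1.51 × 5.6 = 8.456 → 8.5 g (2 s.f., last digit at the 10^-1 place).
Sum: 39897.864 g; keep the coarser place, 10^2.
Result: 3.99 × 10⁴ g.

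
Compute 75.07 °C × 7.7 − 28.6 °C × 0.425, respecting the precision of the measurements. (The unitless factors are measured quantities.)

75.07 × 7.7 = 578.039 → 5.8 × 10² °C (2 s.f., last digit at the 10^1 place).
28.6 × 0.425 = 12.155 → 12.2 °C (3 s.f., last digit at the 10^-1 place).
Difference: 565.884 °C; keep the coarser place, 10^1.
Result: 5.7 × 10² °C.

5.7 × 10² °C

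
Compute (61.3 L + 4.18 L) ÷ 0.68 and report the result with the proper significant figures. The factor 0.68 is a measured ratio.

61.3 L + 4.18 L = 65.48 L; the sum is limited to 1 decimal place (3 s.f.).
Carrying full precision, 65.48 ÷ 0.68 = 96.2941176471… L; 0.68 has 2 s.f., so the result keeps min(3, 2) = 2 s.f.
Rounded to 2 significant figures: 96 L.

96 L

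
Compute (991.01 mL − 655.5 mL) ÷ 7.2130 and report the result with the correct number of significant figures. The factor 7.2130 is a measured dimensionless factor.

46.51 mL

991.01 mL − 655.5 mL = 335.51 mL; the difference is limited to 1 decimal place (4 s.f.).
Carrying full precision, 335.51 ÷ 7.2130 = 46.5146263691… mL; 7.2130 has 5 s.f., so the result keeps min(4, 5) = 4 s.f.
Rounded to 4 significant figures: 46.51 mL.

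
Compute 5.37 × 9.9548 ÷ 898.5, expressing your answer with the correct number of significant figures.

5.37 × 9.9548 ÷ 898.5 = 0.0594961335559…
Multiplication/division keeps the fewest significant figures: 5.37 → 3 s.f., 9.9548 → 5 s.f., 898.5 → 4 s.f.; limit is 3.
Rounded to 3 significant figures: 0.0595.

0.0595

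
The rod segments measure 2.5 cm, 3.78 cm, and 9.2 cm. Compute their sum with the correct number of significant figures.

2.5 cm + 3.78 cm + 9.2 cm = 15.48 cm.
Addition/subtraction keeps the fewest decimal places: 2.5 → 1 decimal place, 3.78 → 2 decimal places, 9.2 → 1 decimal place; limit is 1.
Rounded to 1 decimal place: 15.5 cm.

15.5 cm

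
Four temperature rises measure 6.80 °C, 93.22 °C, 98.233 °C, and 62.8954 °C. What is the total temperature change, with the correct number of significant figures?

6.80 °C + 93.22 °C + 98.233 °C + 62.8954 °C = 261.1484 °C.
Addition/subtraction keeps the fewest decimal places: 6.80 → 2 decimal places, 93.22 → 2 decimal places, 98.233 → 3 decimal places, 62.8954 → 4 decimal places; limit is 2.
Rounded to 2 decimal places: 261.15 °C.

261.15 °C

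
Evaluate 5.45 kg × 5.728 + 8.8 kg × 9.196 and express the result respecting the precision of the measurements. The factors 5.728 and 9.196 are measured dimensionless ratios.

5.45 × 5.728 = 31.2176 → 31.2 kg (3 s.f., last digit at the 10^-1 place).
8.8 × 9.196 = 80.9248 → 81 kg (2 s.f., last digit at the 10^0 place).
Sum: 112.1424 kg; keep the coarser place, 10^0.
Result: 112 kg.

112 kg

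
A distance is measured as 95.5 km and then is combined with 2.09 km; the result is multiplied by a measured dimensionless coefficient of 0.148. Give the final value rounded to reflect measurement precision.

14.4 km

95.5 km + 2.09 km = 97.59 km; the sum is limited to 1 decimal place (3 s.f.).
Carrying full precision, 97.59 × 0.148 = 14.44332 km; 0.148 has 3 s.f., so the result keeps min(3, 3) = 3 s.f.
Rounded to 3 significant figures: 14.4 km.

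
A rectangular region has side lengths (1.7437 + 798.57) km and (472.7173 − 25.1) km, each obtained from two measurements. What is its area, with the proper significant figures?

1.7437 + 798.57 = 800.3137, limited to 2 d.p. → 5 s.f.; 472.7173 − 25.1 = 447.6173, limited to 1 d.p. → 4 s.f.
Carrying full precision, 800.3137 × 447.6173 = 358234.257547…; keep min(5, 4) = 4 s.f.
Rounded to 4 significant figures: 3.582 × 10^5 km².

3.582 × 10^5 km²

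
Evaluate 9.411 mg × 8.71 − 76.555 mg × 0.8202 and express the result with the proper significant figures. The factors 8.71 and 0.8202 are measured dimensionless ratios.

19.2 mg

9.411 × 8.71 = 81.96981 → 82.0 mg (3 s.f., last digit at the 10^-1 place).
76.555 × 0.8202 = 62.790411 → 62.79 mg (4 s.f., last digit at the 10^-2 place).
Difference: 19.179399 mg; keep the coarser place, 10^-1.
Result: 19.2 mg.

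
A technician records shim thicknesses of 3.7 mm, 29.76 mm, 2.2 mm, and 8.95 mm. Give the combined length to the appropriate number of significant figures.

3.7 mm + 29.76 mm + 2.2 mm + 8.95 mm = 44.61 mm.
Addition/subtraction keeps the fewest decimal places: 3.7 → 1 decimal place, 29.76 → 2 decimal places, 2.2 → 1 decimal place, 8.95 → 2 decimal places; limit is 1.
Rounded to 1 decimal place: 44.6 mm.

44.6 mm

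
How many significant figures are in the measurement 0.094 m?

0.094: leading zeros are not significant.

2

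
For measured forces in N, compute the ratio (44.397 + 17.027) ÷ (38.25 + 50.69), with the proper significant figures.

0.6906

44.397 + 17.027 = 61.424, limited to 3 d.p. → 5 s.f.; 38.25 + 50.69 = 88.94, limited to 2 d.p. → 4 s.f.
Carrying full precision, 61.424 ÷ 88.94 = 0.690622891837…; keep min(5, 4) = 4 s.f.
Rounded to 4 significant figures: 0.6906.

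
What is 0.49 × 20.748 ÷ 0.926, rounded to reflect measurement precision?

11

0.49 × 20.748 ÷ 0.926 = 10.9789632829…
Multiplication/division keeps the fewest significant figures: 0.49 → 2 s.f., 20.748 → 5 s.f., 0.926 → 3 s.f.; limit is 2.
Rounded to 2 significant figures: 11.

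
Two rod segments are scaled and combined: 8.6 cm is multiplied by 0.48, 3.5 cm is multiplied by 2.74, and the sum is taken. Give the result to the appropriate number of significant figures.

8.6 × 0.48 = 4.128 → 4.1 cm (2 s.f., last digit at the 10^-1 place).
3.5 × 2.74 = 9.59 → 9.6 cm (2 s.f., last digit at the 10^-1 place).
Sum: 13.718 cm; keep the coarser place, 10^-1.
Result: 13.7 cm.

13.7 cm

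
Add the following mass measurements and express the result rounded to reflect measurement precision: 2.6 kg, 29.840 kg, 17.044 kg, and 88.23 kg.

137.7 kg

2.6 kg + 29.840 kg + 17.044 kg + 88.23 kg = 137.714 kg.
Addition/subtraction keeps the fewest decimal places: 2.6 → 1 decimal place, 29.840 → 3 decimal places, 17.044 → 3 decimal places, 88.23 → 2 decimal places; limit is 1.
Rounded to 1 decimal place: 137.7 kg.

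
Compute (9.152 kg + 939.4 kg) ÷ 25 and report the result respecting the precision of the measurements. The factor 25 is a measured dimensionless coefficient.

9.152 kg + 939.4 kg = 948.552 kg; the sum is limited to 1 decimal place (4 s.f.).
Carrying full precision, 948.552 ÷ 25 = 37.94208 kg; 25 has 2 s.f., so the result keeps min(4, 2) = 2 s.f.
Rounded to 2 significant figures: 38 kg.

38 kg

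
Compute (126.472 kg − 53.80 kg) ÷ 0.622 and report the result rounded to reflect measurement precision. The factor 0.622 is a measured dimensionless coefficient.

117 kg

126.472 kg − 53.80 kg = 72.672 kg; the difference is limited to 2 decimal places (4 s.f.).
Carrying full precision, 72.672 ÷ 0.622 = 116.836012862… kg; 0.622 has 3 s.f., so the result keeps min(4, 3) = 3 s.f.
Rounded to 3 significant figures: 117 kg.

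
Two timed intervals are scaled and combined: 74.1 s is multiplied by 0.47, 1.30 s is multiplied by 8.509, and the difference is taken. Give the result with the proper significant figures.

24 s

74.1 × 0.47 = 34.827 → 35 s (2 s.f., last digit at the 10^0 place).
1.30 × 8.509 = 11.0617 → 11.1 s (3 s.f., last digit at the 10^-1 place).
Difference: 23.7653 s; keep the coarser place, 10^0.
Result: 24 s.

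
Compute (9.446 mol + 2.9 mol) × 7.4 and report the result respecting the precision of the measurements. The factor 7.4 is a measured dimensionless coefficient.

9.446 mol + 2.9 mol = 12.346 mol; the sum is limited to 1 decimal place (3 s.f.).
Carrying full precision, 12.346 × 7.4 = 91.3604 mol; 7.4 has 2 s.f., so the result keeps min(3, 2) = 2 s.f.
Rounded to 2 significant figures: 91 mol.

91 mol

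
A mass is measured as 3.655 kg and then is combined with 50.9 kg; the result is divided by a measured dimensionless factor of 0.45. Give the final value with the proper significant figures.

3.655 kg + 50.9 kg = 54.555 kg; the sum is limited to 1 decimal place (3 s.f.).
Carrying full precision, 54.555 ÷ 0.45 = 121.233333333… kg; 0.45 has 2 s.f., so the result keeps min(3, 2) = 2 s.f.
Rounded to 2 significant figures: 1.2 × 10² kg.

1.2 × 10² kg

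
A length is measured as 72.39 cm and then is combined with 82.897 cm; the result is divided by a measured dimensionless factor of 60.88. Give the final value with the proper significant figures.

2.551 cm

72.39 cm + 82.897 cm = 155.287 cm; the sum is limited to 2 decimal places (5 s.f.).
Carrying full precision, 155.287 ÷ 60.88 = 2.55070630749… cm; 60.88 has 4 s.f., so the result keeps min(5, 4) = 4 s.f.
Rounded to 4 significant figures: 2.551 cm.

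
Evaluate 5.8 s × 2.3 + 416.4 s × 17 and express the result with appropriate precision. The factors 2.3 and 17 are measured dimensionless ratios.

7.1 × 10³ s

5.8 × 2.3 = 13.34 → 13 s (2 s.f., last digit at the 10^0 place).
416.4 × 17 = 7078.8 → 7.1 × 10³ s (2 s.f., last digit at the 10^2 place).
Sum: 7092.14 s; keep the coarser place, 10^2.
Result: 7.1 × 10³ s.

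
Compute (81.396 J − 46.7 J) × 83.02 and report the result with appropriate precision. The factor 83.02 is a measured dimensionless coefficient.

81.396 J − 46.7 J = 34.696 J; the difference is limited to 1 decimal place (3 s.f.).
Carrying full precision, 34.696 × 83.02 = 2880.46192 J; 83.02 has 4 s.f., so the result keeps min(3, 4) = 3 s.f.
Rounded to 3 significant figures: 2.88 × 10^3 J.

2.88 × 10^3 J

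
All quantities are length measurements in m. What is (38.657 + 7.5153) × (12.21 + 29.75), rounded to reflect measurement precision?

1937 m²

38.657 + 7.5153 = 46.1723, limited to 3 d.p. → 5 s.f.; 12.21 + 29.75 = 41.96, limited to 2 d.p. → 4 s.f.
Carrying full precision, 46.1723 × 41.96 = 1937.389708; keep min(5, 4) = 4 s.f.
Rounded to 4 significant figures: 1937 m².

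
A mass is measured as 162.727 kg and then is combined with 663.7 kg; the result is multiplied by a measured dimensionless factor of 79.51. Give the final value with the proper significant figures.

6.571 × 10⁴ kg

162.727 kg + 663.7 kg = 826.427 kg; the sum is limited to 1 decimal place (4 s.f.).
Carrying full precision, 826.427 × 79.51 = 65709.21077 kg; 79.51 has 4 s.f., so the result keeps min(4, 4) = 4 s.f.
Rounded to 4 significant figures: 6.571 × 10⁴ kg.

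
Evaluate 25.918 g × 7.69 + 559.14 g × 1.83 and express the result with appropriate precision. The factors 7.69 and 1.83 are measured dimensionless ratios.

1.22 × 10^3 g

25.918 × 7.69 = 199.30942 → 199 g (3 s.f., last digit at the 10^0 place).
559.14 × 1.83 = 1023.2262 → 1.02 × 10^3 g (3 s.f., last digit at the 10^1 place).
Sum: 1222.53562 g; keep the coarser place, 10^1.
Result: 1.22 × 10^3 g.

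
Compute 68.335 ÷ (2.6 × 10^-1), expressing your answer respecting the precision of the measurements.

2.6 × 10^2

68.335 ÷ (2.6 × 10^-1) = 262.826923077…
Multiplication/division keeps the fewest significant figures: 68.335 → 5 s.f., 2.6 × 10^-1 → 2 s.f.; limit is 2.
Rounded to 2 significant figures: 2.6 × 10^2.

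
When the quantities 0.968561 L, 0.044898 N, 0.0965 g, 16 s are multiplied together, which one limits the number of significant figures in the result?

16 s

0.968561 L → 6 s.f.; 0.044898 N → 5 s.f.; 0.0965 g → 3 s.f.; 16 s → 2 s.f.
The fewest is 2 significant figures, from 16 s.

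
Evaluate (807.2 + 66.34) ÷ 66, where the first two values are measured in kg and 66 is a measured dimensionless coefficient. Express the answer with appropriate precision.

807.2 kg + 66.34 kg = 873.54 kg; the sum is limited to 1 decimal place (4 s.f.).
Carrying full precision, 873.54 ÷ 66 = 13.2354545455… kg; 66 has 2 s.f., so the result keeps min(4, 2) = 2 s.f.
Rounded to 2 significant figures: 13 kg.

13 kg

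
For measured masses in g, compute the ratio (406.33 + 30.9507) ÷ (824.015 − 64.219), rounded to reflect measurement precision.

406.33 + 30.9507 = 437.2807, limited to 2 d.p. → 5 s.f.; 824.015 − 64.219 = 759.796, limited to 3 d.p. → 6 s.f.
Carrying full precision, 437.2807 ÷ 759.796 = 0.575523824816…; keep min(5, 6) = 5 s.f.
Rounded to 5 significant figures: 0.57552.

0.57552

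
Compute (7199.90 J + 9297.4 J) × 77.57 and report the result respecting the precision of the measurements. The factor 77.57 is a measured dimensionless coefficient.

7199.90 J + 9297.4 J = 16497.30 J; the sum is limited to 1 decimal place (6 s.f.).
Carrying full precision, 16497.30 × 77.57 = 1279695.561 J; 77.57 has 4 s.f., so the result keeps min(6, 4) = 4 s.f.
Rounded to 4 significant figures: 1.280 × 10⁶ J.

1.280 × 10⁶ J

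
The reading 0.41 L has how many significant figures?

0.41: leading zeros are not significant.

2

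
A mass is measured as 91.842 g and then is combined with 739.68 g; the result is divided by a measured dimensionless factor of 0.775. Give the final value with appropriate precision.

91.842 g + 739.68 g = 831.522 g; the sum is limited to 2 decimal places (5 s.f.).
Carrying full precision, 831.522 ÷ 0.775 = 1072.9316129… g; 0.775 has 3 s.f., so the result keeps min(5, 3) = 3 s.f.
Rounded to 3 significant figures: 1.07 × 10^3 g.

1.07 × 10^3 g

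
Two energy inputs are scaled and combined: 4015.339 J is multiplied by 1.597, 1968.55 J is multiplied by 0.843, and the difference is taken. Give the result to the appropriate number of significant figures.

4015.339 × 1.597 = 6412.496383 → 6412 J (4 s.f., last digit at the 10^0 place).
1968.55 × 0.843 = 1659.48765 → 1.66 × 10^3 J (3 s.f., last digit at the 10^1 place).
Difference: 4753.008733 J; keep the coarser place, 10^1.
Result: 4.75 × 10^3 J.

4.75 × 10^3 J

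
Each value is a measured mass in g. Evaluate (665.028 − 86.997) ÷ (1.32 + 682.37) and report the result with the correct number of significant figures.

0.84546

665.028 − 86.997 = 578.031, limited to 3 d.p. → 6 s.f.; 1.32 + 682.37 = 683.69, limited to 2 d.p. → 5 s.f.
Carrying full precision, 578.031 ÷ 683.69 = 0.845457736694…; keep min(6, 5) = 5 s.f.
Rounded to 5 significant figures: 0.84546.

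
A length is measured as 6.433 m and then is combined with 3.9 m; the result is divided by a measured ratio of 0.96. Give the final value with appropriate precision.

6.433 m + 3.9 m = 10.333 m; the sum is limited to 1 decimal place (3 s.f.).
Carrying full precision, 10.333 ÷ 0.96 = 10.7635416667… m; 0.96 has 2 s.f., so the result keeps min(3, 2) = 2 s.f.
Rounded to 2 significant figures: 11 m.

11 m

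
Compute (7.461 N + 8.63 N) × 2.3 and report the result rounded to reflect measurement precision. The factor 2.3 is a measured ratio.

7.461 N + 8.63 N = 16.091 N; the sum is limited to 2 decimal places (4 s.f.).
Carrying full precision, 16.091 × 2.3 = 37.0093 N; 2.3 has 2 s.f., so the result keeps min(4, 2) = 2 s.f.
Rounded to 2 significant figures: 37 N.

37 N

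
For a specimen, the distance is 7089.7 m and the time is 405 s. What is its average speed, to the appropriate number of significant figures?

average speed = 7089.7 m ÷ 405 s = 17.5054320988… m/s.
7089.7 has 5 significant figures; 405 has 3.
Division/multiplication keeps the fewest: 3 significant figures.
Rounded: 17.5 m/s.

17.5 m/s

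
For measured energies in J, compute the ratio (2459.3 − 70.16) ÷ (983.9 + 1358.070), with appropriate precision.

1.0201

2459.3 − 70.16 = 2389.14, limited to 1 d.p. → 5 s.f.; 983.9 + 1358.070 = 2341.970, limited to 1 d.p. → 5 s.f.
Carrying full precision, 2389.14 ÷ 2341.970 = 1.02014116321…; keep min(5, 5) = 5 s.f.
Rounded to 5 significant figures: 1.0201.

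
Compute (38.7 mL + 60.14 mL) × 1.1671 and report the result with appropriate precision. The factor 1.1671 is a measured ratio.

38.7 mL + 60.14 mL = 98.84 mL; the sum is limited to 1 decimal place (3 s.f.).
Carrying full precision, 98.84 × 1.1671 = 115.356164 mL; 1.1671 has 5 s.f., so the result keeps min(3, 5) = 3 s.f.
Rounded to 3 significant figures: 115 mL.

115 mL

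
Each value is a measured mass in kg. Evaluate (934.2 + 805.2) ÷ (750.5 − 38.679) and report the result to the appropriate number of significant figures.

934.2 + 805.2 = 1739.4, limited to 1 d.p. → 5 s.f.; 750.5 − 38.679 = 711.821, limited to 1 d.p. → 4 s.f.
Carrying full precision, 1739.4 ÷ 711.821 = 2.44359185807…; keep min(5, 4) = 4 s.f.
Rounded to 4 significant figures: 2.444.

2.444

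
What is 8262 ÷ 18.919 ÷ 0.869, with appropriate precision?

503

8262 ÷ 18.919 ÷ 0.869 = 502.536067546…
Multiplication/division keeps the fewest significant figures: 8262 → 4 s.f., 18.919 → 5 s.f., 0.869 → 3 s.f.; limit is 3.
Rounded to 3 significant figures: 503.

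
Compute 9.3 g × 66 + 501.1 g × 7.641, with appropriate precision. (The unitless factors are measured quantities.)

4.44 × 10^3 g

9.3 × 66 = 613.8 → 6.1 × 10^2 g (2 s.f., last digit at the 10^1 place).
501.1 × 7.641 = 3828.9051 → 3829 g (4 s.f., last digit at the 10^0 place).
Sum: 4442.7051 g; keep the coarser place, 10^1.
Result: 4.44 × 10^3 g.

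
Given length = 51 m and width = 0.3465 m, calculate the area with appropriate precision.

18 m²

area = 51 m × 0.3465 m = 17.6715 m².
51 has 2 significant figures; 0.3465 has 4.
Division/multiplication keeps the fewest: 2 significant figures.
Rounded: 18 m².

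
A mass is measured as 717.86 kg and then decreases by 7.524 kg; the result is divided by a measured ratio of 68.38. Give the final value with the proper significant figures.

717.86 kg − 7.524 kg = 710.336 kg; the difference is limited to 2 decimal places (5 s.f.).
Carrying full precision, 710.336 ÷ 68.38 = 10.3880666862… kg; 68.38 has 4 s.f., so the result keeps min(5, 4) = 4 s.f.
Rounded to 4 significant figures: 10.39 kg.

10.39 kg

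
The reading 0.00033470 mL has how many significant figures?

5

0.00033470: leading zeros are not significant; trailing zeros after a decimal point are significant.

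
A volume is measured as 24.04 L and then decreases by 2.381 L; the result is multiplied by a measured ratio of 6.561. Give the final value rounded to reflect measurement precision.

24.04 L − 2.381 L = 21.659 L; the difference is limited to 2 decimal places (4 s.f.).
Carrying full precision, 21.659 × 6.561 = 142.104699 L; 6.561 has 4 s.f., so the result keeps min(4, 4) = 4 s.f.
Rounded to 4 significant figures: 142.1 L.

142.1 L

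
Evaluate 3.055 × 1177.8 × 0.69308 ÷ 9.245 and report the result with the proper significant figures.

3.055 × 1177.8 × 0.69308 ÷ 9.245 = 269.748610202…
Multiplication/division keeps the fewest significant figures: 3.055 → 4 s.f., 1177.8 → 5 s.f., 0.69308 → 5 s.f., 9.245 → 4 s.f.; limit is 4.
Rounded to 4 significant figures: 2.697 × 10².

2.697 × 10²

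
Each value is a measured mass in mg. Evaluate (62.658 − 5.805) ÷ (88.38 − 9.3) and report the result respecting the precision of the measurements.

62.658 − 5.805 = 56.853, limited to 3 d.p. → 5 s.f.; 88.38 − 9.3 = 79.08, limited to 1 d.p. → 3 s.f.
Carrying full precision, 56.853 ÷ 79.08 = 0.718930197269…; keep min(5, 3) = 3 s.f.
Rounded to 3 significant figures: 0.719.

0.719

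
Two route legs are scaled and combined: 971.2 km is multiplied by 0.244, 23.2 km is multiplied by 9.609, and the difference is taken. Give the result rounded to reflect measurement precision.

14 km

971.2 × 0.244 = 236.9728 → 237 km (3 s.f., last digit at the 10^0 place).
23.2 × 9.609 = 222.9288 → 223 km (3 s.f., last digit at the 10^0 place).
Difference: 14.044 km; keep the coarser place, 10^0.
Result: 14 km.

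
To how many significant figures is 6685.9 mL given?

5

6685.9: every digit is nonzero and significant.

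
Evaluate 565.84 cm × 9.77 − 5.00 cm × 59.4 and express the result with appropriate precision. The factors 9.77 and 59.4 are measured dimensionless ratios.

565.84 × 9.77 = 5528.2568 → 5.53 × 10^3 cm (3 s.f., last digit at the 10^1 place).
5.00 × 59.4 = 297 → 297 cm (3 s.f., last digit at the 10^0 place).
Difference: 5231.2568 cm; keep the coarser place, 10^1.
Result: 5.23 × 10^3 cm.

5.23 × 10^3 cm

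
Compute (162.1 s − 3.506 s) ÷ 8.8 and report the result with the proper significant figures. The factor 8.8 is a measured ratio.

162.1 s − 3.506 s = 158.594 s; the difference is limited to 1 decimal place (4 s.f.).
Carrying full precision, 158.594 ÷ 8.8 = 18.0220454545… s; 8.8 has 2 s.f., so the result keeps min(4, 2) = 2 s.f.
Rounded to 2 significant figures: 18 s.

18 s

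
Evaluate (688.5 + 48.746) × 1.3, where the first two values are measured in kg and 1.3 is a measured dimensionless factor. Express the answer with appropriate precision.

9.6 × 10^2 kg

688.5 kg + 48.746 kg = 737.246 kg; the sum is limited to 1 decimal place (4 s.f.).
Carrying full precision, 737.246 × 1.3 = 958.4198 kg; 1.3 has 2 s.f., so the result keeps min(4, 2) = 2 s.f.
Rounded to 2 significant figures: 9.6 × 10^2 kg.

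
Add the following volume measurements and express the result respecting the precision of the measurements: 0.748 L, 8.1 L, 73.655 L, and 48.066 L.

0.748 L + 8.1 L + 73.655 L + 48.066 L = 130.569 L.
Addition/subtraction keeps the fewest decimal places: 0.748 → 3 decimal places, 8.1 → 1 decimal place, 73.655 → 3 decimal places, 48.066 → 3 decimal places; limit is 1.
Rounded to 1 decimal place: 130.6 L.

130.6 L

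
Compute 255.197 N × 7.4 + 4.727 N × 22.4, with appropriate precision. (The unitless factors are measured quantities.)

255.197 × 7.4 = 1888.4578 → 1.9 × 10³ N (2 s.f., last digit at the 10^2 place).
4.727 × 22.4 = 105.8848 → 106 N (3 s.f., last digit at the 10^0 place).
Sum: 1994.3426 N; keep the coarser place, 10^2.
Result: 2.0 × 10³ N.

2.0 × 10³ N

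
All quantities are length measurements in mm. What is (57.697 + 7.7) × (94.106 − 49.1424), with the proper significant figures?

57.697 + 7.7 = 65.397, limited to 1 d.p. → 3 s.f.; 94.106 − 49.1424 = 44.9636, limited to 3 d.p. → 5 s.f.
Carrying full precision, 65.397 × 44.9636 = 2940.4845492; keep min(3, 5) = 3 s.f.
Rounded to 3 significant figures: 2.94 × 10^3 mm².

2.94 × 10^3 mm²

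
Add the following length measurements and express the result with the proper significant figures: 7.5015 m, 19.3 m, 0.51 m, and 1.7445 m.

29.1 m

7.5015 m + 19.3 m + 0.51 m + 1.7445 m = 29.0560 m.
Addition/subtraction keeps the fewest decimal places: 7.5015 → 4 decimal places, 19.3 → 1 decimal place, 0.51 → 2 decimal places, 1.7445 → 4 decimal places; limit is 1.
Rounded to 1 decimal place: 29.1 m.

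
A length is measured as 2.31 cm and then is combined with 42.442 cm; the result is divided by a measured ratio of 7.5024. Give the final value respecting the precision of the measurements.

5.965 cm

2.31 cm + 42.442 cm = 44.752 cm; the sum is limited to 2 decimal places (4 s.f.).
Carrying full precision, 44.752 ÷ 7.5024 = 5.96502452549… cm; 7.5024 has 5 s.f., so the result keeps min(4, 5) = 4 s.f.
Rounded to 4 significant figures: 5.965 cm.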